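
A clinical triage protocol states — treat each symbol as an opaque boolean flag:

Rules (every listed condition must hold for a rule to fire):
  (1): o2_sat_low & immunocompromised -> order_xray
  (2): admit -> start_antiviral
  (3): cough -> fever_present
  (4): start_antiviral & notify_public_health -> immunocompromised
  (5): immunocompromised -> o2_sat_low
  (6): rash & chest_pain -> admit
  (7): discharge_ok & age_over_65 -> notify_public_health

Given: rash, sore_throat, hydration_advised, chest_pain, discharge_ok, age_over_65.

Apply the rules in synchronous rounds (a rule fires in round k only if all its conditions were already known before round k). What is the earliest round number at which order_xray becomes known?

Round 1 — (6), (7), derive admit, notify_public_health.
Round 2 — (2), derive start_antiviral.
Round 3 — (4), derive immunocompromised.
Round 4 — (5), derive o2_sat_low.
Round 5 — (1), derive order_xray.
order_xray first appears in round 5.

5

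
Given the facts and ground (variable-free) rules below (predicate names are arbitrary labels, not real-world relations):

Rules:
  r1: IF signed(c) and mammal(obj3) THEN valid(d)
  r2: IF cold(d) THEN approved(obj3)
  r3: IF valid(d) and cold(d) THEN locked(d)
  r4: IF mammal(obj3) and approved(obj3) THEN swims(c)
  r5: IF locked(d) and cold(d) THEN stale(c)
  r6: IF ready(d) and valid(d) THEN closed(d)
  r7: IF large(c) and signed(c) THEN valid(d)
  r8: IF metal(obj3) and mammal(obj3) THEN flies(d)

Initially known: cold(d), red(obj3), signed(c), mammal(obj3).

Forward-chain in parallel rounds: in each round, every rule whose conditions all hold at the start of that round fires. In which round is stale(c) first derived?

Round 1: r1 [IF signed(c) and mammal(obj3) THEN valid(d)]; r2 [IF cold(d) THEN approved(obj3)]. Adds valid(d), approved(obj3).
Round 2: r3 [IF valid(d) and cold(d) THEN locked(d)]; r4 [IF mammal(obj3) and approved(obj3) THEN swims(c)]. Adds locked(d), swims(c).
Round 3: r5 [IF locked(d) and cold(d) THEN stale(c)]. Adds stale(c).
stale(c) first appears in round 3.

3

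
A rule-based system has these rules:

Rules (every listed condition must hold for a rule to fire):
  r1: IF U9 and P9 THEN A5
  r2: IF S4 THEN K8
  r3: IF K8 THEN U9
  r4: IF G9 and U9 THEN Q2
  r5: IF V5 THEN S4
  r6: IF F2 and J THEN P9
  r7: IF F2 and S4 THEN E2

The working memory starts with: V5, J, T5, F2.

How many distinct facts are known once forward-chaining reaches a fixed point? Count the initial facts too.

10

Round 1: r5 [IF V5 THEN S4]; r6 [IF F2 and J THEN P9]. Adds S4, P9.
Round 2: r2 [IF S4 THEN K8]; r7 [IF F2 and S4 THEN E2]. Adds K8, E2.
Round 3: r3 [IF K8 THEN U9]. Adds U9.
Round 4: r1 [IF U9 and P9 THEN A5]. Adds A5.
Closure: {A5, E2, F2, J, K8, P9, S4, T5, U9, V5} — 10 facts.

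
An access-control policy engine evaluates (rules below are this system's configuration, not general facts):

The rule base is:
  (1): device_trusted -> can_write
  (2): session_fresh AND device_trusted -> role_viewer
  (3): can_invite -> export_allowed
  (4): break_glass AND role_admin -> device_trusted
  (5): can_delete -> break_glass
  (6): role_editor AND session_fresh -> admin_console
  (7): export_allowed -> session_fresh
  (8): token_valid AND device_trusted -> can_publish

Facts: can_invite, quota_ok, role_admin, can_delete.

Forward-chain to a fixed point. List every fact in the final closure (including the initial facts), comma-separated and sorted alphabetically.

break_glass, can_delete, can_invite, can_write, device_trusted, export_allowed, quota_ok, role_admin, role_viewer, session_fresh

[1] (3) [can_invite -> export_allowed]; (5) [can_delete -> break_glass]. ⇒ new: export_allowed, break_glass.
[2] (4) [break_glass AND role_admin -> device_trusted]; (7) [export_allowed -> session_fresh]. ⇒ new: device_trusted, session_fresh.
[3] (1) [device_trusted -> can_write]; (2) [session_fresh AND device_trusted -> role_viewer]. ⇒ new: can_write, role_viewer.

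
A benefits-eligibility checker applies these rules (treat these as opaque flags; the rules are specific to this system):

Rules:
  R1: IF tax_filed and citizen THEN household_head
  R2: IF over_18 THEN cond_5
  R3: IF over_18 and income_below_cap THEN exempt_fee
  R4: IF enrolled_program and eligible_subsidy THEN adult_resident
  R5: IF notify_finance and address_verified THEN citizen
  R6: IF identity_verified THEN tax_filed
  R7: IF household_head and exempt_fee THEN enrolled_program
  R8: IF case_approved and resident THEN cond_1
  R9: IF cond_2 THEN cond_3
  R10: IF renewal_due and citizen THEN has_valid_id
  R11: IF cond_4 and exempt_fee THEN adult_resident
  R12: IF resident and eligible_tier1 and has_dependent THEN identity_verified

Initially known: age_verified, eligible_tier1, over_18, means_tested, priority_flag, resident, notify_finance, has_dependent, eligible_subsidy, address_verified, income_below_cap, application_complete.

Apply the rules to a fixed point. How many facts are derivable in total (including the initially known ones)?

20

Round 1: R2 [IF over_18 THEN cond_5]; R3 [IF over_18 and income_below_cap THEN exempt_fee]; R5 [IF notify_finance and address_verified THEN citizen]; R12 [IF resident and eligible_tier1 and has_dependent THEN identity_verified]. Adds cond_5, exempt_fee, citizen, identity_verified.
Round 2: R6 [IF identity_verified THEN tax_filed]. Adds tax_filed.
Round 3: R1 [IF tax_filed and citizen THEN household_head]. Adds household_head.
Round 4: R7 [IF household_head and exempt_fee THEN enrolled_program]. Adds enrolled_program.
Round 5: R4 [IF enrolled_program and eligible_subsidy THEN adult_resident]. Adds adult_resident.
Closure: {address_verified, adult_resident, age_verified, application_complete, citizen, cond_5, eligible_subsidy, eligible_tier1, enrolled_program, exempt_fee, has_dependent, household_head, identity_verified, income_below_cap, means_tested, notify_finance, over_18, priority_flag, resident, tax_filed} — 20 facts.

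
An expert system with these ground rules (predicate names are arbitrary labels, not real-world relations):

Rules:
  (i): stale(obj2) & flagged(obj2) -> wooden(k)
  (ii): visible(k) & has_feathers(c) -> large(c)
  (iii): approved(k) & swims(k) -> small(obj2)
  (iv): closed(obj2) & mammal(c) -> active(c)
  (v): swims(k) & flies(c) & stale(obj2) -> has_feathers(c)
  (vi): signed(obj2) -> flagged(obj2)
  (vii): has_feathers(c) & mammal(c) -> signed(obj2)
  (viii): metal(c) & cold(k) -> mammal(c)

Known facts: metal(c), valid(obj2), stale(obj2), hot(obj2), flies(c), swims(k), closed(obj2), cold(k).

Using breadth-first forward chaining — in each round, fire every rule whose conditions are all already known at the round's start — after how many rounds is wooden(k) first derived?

Round 1 fires (v), (viii), giving has_feathers(c), mammal(c).
Round 2 fires (iv), (vii), giving active(c), signed(obj2).
Round 3 fires (vi), giving flagged(obj2).
Round 4 fires (i), giving wooden(k).
wooden(k) first appears in round 4.

4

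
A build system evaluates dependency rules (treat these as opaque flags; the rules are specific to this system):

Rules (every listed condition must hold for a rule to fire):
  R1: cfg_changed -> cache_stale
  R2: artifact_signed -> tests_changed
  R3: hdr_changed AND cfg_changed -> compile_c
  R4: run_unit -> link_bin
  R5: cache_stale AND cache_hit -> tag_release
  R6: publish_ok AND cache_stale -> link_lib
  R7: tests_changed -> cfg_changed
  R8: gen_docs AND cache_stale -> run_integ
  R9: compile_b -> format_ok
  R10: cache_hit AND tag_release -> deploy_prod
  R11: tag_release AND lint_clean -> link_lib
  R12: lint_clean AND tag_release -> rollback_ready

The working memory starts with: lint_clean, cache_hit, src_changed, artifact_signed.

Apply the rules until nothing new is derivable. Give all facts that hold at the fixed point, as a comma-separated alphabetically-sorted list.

Round 1 fires R2, giving tests_changed.
Round 2 fires R7, giving cfg_changed.
Round 3 fires R1, giving cache_stale.
Round 4 fires R5, giving tag_release.
Round 5 fires R10, R11, R12, giving deploy_prod, link_lib, rollback_ready.

artifact_signed, cache_hit, cache_stale, cfg_changed, deploy_prod, link_lib, lint_clean, rollback_ready, src_changed, tag_release, tests_changed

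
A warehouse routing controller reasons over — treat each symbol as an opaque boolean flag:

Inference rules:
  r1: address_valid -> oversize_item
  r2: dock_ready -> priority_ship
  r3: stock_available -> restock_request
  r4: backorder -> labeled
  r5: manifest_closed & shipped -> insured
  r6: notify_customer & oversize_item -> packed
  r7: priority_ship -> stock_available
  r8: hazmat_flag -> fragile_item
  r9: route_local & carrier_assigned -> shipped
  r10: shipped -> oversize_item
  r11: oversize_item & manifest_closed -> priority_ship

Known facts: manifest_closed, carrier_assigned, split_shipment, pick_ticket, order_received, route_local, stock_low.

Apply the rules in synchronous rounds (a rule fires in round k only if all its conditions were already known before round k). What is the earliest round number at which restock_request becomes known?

[1] r9 [route_local & carrier_assigned -> shipped]. ⇒ new: shipped.
[2] r5 [manifest_closed & shipped -> insured]; r10 [shipped -> oversize_item]. ⇒ new: insured, oversize_item.
[3] r11 [oversize_item & manifest_closed -> priority_ship]. ⇒ new: priority_ship.
[4] r7 [priority_ship -> stock_available]. ⇒ new: stock_available.
[5] r3 [stock_available -> restock_request]. ⇒ new: restock_request.
restock_request first appears in round 5.

5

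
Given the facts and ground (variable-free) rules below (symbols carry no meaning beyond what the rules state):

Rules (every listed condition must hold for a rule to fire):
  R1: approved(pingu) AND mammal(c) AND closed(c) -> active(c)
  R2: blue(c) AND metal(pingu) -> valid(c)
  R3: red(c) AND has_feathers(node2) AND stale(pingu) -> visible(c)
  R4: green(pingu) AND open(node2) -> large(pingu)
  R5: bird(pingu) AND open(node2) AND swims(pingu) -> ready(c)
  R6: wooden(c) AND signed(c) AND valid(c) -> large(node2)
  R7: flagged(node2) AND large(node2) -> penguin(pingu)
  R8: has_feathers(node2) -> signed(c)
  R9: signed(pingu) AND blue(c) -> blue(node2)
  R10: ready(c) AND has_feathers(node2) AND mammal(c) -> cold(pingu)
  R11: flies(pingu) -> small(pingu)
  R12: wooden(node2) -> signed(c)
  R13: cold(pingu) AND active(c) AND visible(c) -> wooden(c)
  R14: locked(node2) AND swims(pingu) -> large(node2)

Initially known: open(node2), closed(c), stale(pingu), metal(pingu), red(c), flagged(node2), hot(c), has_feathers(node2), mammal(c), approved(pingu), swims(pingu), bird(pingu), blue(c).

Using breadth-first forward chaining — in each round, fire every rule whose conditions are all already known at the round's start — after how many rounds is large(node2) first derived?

4

Round 1 — R1, R2, R3, R5, R8, derive active(c), valid(c), visible(c), ready(c), signed(c).
Round 2 — R10, derive cold(pingu).
Round 3 — R13, derive wooden(c).
Round 4 — R6, derive large(node2).
large(node2) first appears in round 4.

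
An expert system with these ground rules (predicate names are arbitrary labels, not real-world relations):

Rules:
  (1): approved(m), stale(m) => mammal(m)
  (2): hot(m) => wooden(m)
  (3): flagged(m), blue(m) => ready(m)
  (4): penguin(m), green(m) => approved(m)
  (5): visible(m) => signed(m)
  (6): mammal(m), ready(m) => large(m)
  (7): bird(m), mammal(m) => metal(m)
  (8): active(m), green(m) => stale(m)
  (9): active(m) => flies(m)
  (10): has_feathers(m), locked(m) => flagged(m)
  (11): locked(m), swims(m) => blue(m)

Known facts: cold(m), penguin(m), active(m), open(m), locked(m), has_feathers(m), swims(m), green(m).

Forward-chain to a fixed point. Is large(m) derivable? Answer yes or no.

yes

Round 1 — (4), (8), (9), (10), (11), derive approved(m), stale(m), flies(m), flagged(m), blue(m).
Round 2 — (1), (3), derive mammal(m), ready(m).
Round 3 — (6), derive large(m).
large(m) appears in round 3, so it is derivable.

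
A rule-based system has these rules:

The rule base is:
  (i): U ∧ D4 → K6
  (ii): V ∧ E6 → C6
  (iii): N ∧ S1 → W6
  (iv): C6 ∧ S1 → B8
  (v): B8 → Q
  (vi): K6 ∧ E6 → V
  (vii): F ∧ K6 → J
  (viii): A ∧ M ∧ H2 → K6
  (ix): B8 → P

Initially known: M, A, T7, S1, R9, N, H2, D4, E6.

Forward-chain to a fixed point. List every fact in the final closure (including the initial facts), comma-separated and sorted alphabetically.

Round 1 — (iii), (viii), derive W6, K6.
Round 2 — (vi), derive V.
Round 3 — (ii), derive C6.
Round 4 — (iv), derive B8.
Round 5 — (v), (ix), derive Q, P.

A, B8, C6, D4, E6, H2, K6, M, N, P, Q, R9, S1, T7, V, W6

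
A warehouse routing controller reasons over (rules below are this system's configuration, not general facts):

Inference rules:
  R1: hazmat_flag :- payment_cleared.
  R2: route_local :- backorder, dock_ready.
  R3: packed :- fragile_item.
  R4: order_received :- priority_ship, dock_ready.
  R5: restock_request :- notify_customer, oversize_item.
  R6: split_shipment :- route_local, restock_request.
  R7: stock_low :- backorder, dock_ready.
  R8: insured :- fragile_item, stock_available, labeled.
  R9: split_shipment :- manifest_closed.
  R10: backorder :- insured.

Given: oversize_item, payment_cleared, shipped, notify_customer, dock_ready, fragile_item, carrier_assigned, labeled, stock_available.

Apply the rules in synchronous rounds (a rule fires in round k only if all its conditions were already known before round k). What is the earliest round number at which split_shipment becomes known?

4

Round 1 fires R1, R3, R5, R8, giving hazmat_flag, packed, restock_request, insured.
Round 2 fires R10, giving backorder.
Round 3 fires R2, R7, giving route_local, stock_low.
Round 4 fires R6, giving split_shipment.
split_shipment first appears in round 4.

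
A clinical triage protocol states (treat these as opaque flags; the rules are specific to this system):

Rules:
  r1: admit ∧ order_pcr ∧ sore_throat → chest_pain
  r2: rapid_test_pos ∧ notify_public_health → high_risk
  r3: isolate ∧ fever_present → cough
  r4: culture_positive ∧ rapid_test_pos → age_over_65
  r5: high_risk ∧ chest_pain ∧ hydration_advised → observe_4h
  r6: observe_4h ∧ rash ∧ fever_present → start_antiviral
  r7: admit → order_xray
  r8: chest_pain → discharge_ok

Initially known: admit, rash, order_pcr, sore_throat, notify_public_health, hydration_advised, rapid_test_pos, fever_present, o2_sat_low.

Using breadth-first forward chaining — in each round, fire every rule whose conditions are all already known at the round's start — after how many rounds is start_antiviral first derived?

[1] r1 [admit ∧ order_pcr ∧ sore_throat → chest_pain]; r2 [rapid_test_pos ∧ notify_public_health → high_risk]; r7 [admit → order_xray]. ⇒ new: chest_pain, high_risk, order_xray.
[2] r5 [high_risk ∧ chest_pain ∧ hydration_advised → observe_4h]; r8 [chest_pain → discharge_ok]. ⇒ new: observe_4h, discharge_ok.
[3] r6 [observe_4h ∧ rash ∧ fever_present → start_antiviral]. ⇒ new: start_antiviral.
start_antiviral first appears in round 3.

3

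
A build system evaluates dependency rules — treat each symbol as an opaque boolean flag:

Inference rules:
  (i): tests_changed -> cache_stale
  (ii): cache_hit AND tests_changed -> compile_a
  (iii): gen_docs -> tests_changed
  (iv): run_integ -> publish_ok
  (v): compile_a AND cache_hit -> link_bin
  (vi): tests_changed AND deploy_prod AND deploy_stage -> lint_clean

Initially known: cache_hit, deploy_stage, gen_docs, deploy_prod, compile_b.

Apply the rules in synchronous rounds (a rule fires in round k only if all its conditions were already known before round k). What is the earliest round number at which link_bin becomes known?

[1] (iii) [gen_docs -> tests_changed]. ⇒ new: tests_changed.
[2] (i) [tests_changed -> cache_stale]; (ii) [cache_hit AND tests_changed -> compile_a]; (vi) [tests_changed AND deploy_prod AND deploy_stage -> lint_clean]. ⇒ new: cache_stale, compile_a, lint_clean.
[3] (v) [compile_a AND cache_hit -> link_bin]. ⇒ new: link_bin.
link_bin first appears in round 3.

3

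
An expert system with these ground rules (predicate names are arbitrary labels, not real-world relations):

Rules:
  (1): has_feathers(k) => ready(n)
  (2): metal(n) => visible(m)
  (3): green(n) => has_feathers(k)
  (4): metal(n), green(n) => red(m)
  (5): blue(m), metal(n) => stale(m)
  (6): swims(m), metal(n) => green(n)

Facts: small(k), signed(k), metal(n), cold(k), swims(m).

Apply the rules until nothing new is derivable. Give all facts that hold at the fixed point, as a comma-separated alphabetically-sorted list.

cold(k), green(n), has_feathers(k), metal(n), ready(n), red(m), signed(k), small(k), swims(m), visible(m)

Round 1: (2) [metal(n) => visible(m)]; (6) [swims(m), metal(n) => green(n)]. New: visible(m), green(n).
Round 2: (3) [green(n) => has_feathers(k)]; (4) [metal(n), green(n) => red(m)]. New: has_feathers(k), red(m).
Round 3: (1) [has_feathers(k) => ready(n)]. New: ready(n).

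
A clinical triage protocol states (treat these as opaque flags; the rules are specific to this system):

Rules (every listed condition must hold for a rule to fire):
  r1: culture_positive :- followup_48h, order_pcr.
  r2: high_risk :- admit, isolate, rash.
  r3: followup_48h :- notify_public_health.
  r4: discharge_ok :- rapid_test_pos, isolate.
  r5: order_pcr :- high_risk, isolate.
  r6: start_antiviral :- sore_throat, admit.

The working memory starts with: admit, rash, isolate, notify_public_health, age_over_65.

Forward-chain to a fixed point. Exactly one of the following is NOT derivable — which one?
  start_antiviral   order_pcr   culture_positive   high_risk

Round 1 fires r2, r3, giving high_risk, followup_48h.
Round 2 fires r5, giving order_pcr.
Round 3 fires r1, giving culture_positive.
Derived: order_pcr (round 2), high_risk (round 1), culture_positive (round 3). start_antiviral never appears in any round.

start_antiviral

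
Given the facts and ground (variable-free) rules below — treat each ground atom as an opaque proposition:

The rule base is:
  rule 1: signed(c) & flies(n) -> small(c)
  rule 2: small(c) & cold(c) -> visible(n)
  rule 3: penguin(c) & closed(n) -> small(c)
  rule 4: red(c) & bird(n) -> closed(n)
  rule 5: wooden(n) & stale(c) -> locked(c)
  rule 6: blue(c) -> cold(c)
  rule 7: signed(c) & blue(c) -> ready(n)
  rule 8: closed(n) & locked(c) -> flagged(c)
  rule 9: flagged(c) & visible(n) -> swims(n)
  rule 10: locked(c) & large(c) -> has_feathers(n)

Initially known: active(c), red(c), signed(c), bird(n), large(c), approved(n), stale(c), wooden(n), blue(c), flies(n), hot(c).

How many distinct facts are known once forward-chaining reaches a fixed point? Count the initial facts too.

20

Round 1: rule 1 [signed(c) & flies(n) -> small(c)]; rule 4 [red(c) & bird(n) -> closed(n)]; rule 5 [wooden(n) & stale(c) -> locked(c)]; rule 6 [blue(c) -> cold(c)]; rule 7 [signed(c) & blue(c) -> ready(n)]. New: small(c), closed(n), locked(c), cold(c), ready(n).
Round 2: rule 2 [small(c) & cold(c) -> visible(n)]; rule 8 [closed(n) & locked(c) -> flagged(c)]; rule 10 [locked(c) & large(c) -> has_feathers(n)]. New: visible(n), flagged(c), has_feathers(n).
Round 3: rule 9 [flagged(c) & visible(n) -> swims(n)]. New: swims(n).
Closure: {active(c), approved(n), bird(n), blue(c), closed(n), cold(c), flagged(c), flies(n), has_feathers(n), hot(c), large(c), locked(c), ready(n), red(c), signed(c), small(c), stale(c), swims(n), visible(n), wooden(n)} — 20 facts.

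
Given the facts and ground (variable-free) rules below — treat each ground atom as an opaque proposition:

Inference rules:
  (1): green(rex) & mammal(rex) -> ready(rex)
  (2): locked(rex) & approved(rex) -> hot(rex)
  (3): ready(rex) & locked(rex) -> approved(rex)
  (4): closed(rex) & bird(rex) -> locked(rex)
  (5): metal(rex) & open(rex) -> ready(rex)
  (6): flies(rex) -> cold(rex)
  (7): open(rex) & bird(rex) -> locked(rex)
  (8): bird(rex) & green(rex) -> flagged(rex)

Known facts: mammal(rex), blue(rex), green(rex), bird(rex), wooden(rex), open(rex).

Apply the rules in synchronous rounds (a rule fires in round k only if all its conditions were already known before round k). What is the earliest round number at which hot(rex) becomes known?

3

Round 1: (1) [green(rex) & mammal(rex) -> ready(rex)]; (7) [open(rex) & bird(rex) -> locked(rex)]; (8) [bird(rex) & green(rex) -> flagged(rex)]. New: ready(rex), locked(rex), flagged(rex).
Round 2: (3) [ready(rex) & locked(rex) -> approved(rex)]. New: approved(rex).
Round 3: (2) [locked(rex) & approved(rex) -> hot(rex)]. New: hot(rex).
hot(rex) first appears in round 3.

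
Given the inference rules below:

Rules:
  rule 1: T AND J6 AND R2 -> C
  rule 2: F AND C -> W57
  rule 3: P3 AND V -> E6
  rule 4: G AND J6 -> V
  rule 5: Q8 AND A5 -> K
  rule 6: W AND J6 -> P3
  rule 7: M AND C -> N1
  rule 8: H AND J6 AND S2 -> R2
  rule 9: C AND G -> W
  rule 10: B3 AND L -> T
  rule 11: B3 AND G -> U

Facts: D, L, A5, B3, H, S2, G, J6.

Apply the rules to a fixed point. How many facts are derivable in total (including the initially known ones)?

16

Round 1 — rule 4, rule 8, rule 10, rule 11, derive V, R2, T, U.
Round 2 — rule 1, derive C.
Round 3 — rule 9, derive W.
Round 4 — rule 6, derive P3.
Round 5 — rule 3, derive E6.
Closure: {A5, B3, C, D, E6, G, H, J6, L, P3, R2, S2, T, U, V, W} — 16 facts.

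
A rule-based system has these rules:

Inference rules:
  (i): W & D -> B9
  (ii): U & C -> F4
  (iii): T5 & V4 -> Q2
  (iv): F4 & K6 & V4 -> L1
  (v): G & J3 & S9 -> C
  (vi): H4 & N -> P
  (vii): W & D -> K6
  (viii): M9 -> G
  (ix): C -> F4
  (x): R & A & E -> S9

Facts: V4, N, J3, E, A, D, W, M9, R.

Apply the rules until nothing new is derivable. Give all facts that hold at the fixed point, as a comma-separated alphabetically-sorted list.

A, B9, C, D, E, F4, G, J3, K6, L1, M9, N, R, S9, V4, W

Round 1 fires (i), (vii), (viii), (x), giving B9, K6, G, S9.
Round 2 fires (v), giving C.
Round 3 fires (ix), giving F4.
Round 4 fires (iv), giving L1.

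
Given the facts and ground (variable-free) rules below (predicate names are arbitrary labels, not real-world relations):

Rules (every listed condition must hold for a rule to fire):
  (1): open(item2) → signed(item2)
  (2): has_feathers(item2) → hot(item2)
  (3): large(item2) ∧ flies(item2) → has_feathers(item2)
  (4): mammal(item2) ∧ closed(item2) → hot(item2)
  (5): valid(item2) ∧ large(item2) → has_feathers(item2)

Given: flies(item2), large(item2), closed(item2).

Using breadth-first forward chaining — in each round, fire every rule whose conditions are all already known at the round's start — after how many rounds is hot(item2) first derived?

Round 1: (3) [large(item2) ∧ flies(item2) → has_feathers(item2)]. Adds has_feathers(item2).
Round 2: (2) [has_feathers(item2) → hot(item2)]. Adds hot(item2).
hot(item2) first appears in round 2.

2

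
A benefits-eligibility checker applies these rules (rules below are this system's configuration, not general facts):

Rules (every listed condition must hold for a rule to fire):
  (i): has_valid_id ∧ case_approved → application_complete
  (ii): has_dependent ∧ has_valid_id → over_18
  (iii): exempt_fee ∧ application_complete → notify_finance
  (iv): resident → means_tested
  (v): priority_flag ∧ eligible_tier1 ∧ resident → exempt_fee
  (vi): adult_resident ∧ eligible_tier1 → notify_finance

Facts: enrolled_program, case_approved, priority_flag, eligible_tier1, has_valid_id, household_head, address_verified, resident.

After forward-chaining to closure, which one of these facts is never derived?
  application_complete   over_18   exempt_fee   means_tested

[1] (i) [has_valid_id ∧ case_approved → application_complete]; (iv) [resident → means_tested]; (v) [priority_flag ∧ eligible_tier1 ∧ resident → exempt_fee]. ⇒ new: application_complete, means_tested, exempt_fee.
[2] (iii) [exempt_fee ∧ application_complete → notify_finance]. ⇒ new: notify_finance.
Derived: application_complete (round 1), exempt_fee (round 1), means_tested (round 1). over_18 never appears in any round.

over_18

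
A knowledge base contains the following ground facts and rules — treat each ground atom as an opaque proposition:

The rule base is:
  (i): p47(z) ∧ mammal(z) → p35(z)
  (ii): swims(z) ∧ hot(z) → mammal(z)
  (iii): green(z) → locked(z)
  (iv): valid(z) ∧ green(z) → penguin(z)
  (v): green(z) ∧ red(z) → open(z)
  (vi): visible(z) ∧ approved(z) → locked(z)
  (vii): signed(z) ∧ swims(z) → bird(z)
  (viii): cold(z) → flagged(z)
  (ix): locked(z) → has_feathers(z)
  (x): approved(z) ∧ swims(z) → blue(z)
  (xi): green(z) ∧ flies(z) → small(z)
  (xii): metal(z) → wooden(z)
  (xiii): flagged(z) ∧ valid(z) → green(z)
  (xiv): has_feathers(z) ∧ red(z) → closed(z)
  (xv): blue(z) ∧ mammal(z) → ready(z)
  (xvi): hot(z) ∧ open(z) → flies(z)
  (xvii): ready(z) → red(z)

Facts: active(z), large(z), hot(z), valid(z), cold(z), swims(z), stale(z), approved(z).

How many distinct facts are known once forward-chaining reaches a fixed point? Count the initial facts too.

21

Round 1 — (ii), (viii), (x), derive mammal(z), flagged(z), blue(z).
Round 2 — (xiii), (xv), derive green(z), ready(z).
Round 3 — (iii), (iv), (xvii), derive locked(z), penguin(z), red(z).
Round 4 — (v), (ix), derive open(z), has_feathers(z).
Round 5 — (xiv), (xvi), derive closed(z), flies(z).
Round 6 — (xi), derive small(z).
Closure: {active(z), approved(z), blue(z), closed(z), cold(z), flagged(z), flies(z), green(z), has_feathers(z), hot(z), large(z), locked(z), mammal(z), open(z), penguin(z), ready(z), red(z), small(z), stale(z), swims(z), valid(z)} — 21 facts.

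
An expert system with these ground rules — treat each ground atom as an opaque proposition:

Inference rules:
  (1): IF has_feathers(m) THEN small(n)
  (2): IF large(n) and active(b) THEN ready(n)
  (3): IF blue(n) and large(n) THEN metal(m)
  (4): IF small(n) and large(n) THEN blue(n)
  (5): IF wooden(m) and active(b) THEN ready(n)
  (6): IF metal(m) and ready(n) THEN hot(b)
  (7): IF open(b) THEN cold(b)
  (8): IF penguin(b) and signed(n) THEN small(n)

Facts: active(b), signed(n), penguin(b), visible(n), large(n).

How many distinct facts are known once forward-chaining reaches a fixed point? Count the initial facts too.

10

Round 1 — (2), (8), derive ready(n), small(n).
Round 2 — (4), derive blue(n).
Round 3 — (3), derive metal(m).
Round 4 — (6), derive hot(b).
Closure: {active(b), blue(n), hot(b), large(n), metal(m), penguin(b), ready(n), signed(n), small(n), visible(n)} — 10 facts.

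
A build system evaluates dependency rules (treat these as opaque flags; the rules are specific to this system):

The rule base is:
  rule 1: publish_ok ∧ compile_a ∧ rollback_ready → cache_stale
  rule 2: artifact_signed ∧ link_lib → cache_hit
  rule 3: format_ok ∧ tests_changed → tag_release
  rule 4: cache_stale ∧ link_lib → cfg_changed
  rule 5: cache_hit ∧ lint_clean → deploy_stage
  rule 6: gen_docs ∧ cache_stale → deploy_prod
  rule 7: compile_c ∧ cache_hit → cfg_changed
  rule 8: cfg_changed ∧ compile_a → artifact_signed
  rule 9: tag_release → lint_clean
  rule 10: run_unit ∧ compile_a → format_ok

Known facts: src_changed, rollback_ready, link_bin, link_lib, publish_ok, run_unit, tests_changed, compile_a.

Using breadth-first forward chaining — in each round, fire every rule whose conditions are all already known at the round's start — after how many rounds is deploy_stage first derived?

5

[1] rule 1 [publish_ok ∧ compile_a ∧ rollback_ready → cache_stale]; rule 10 [run_unit ∧ compile_a → format_ok]. ⇒ new: cache_stale, format_ok.
[2] rule 3 [format_ok ∧ tests_changed → tag_release]; rule 4 [cache_stale ∧ link_lib → cfg_changed]. ⇒ new: tag_release, cfg_changed.
[3] rule 8 [cfg_changed ∧ compile_a → artifact_signed]; rule 9 [tag_release → lint_clean]. ⇒ new: artifact_signed, lint_clean.
[4] rule 2 [artifact_signed ∧ link_lib → cache_hit]. ⇒ new: cache_hit.
[5] rule 5 [cache_hit ∧ lint_clean → deploy_stage]. ⇒ new: deploy_stage.
deploy_stage first appears in round 5.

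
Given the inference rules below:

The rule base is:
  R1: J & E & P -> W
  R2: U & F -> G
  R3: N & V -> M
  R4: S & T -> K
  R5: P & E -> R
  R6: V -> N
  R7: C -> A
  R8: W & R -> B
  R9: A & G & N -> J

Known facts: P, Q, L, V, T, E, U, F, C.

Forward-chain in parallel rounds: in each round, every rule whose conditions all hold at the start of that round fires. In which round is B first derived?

Round 1: R2 [U & F -> G]; R5 [P & E -> R]; R6 [V -> N]; R7 [C -> A]. New: G, R, N, A.
Round 2: R3 [N & V -> M]; R9 [A & G & N -> J]. New: M, J.
Round 3: R1 [J & E & P -> W]. New: W.
Round 4: R8 [W & R -> B]. New: B.
B first appears in round 4.

4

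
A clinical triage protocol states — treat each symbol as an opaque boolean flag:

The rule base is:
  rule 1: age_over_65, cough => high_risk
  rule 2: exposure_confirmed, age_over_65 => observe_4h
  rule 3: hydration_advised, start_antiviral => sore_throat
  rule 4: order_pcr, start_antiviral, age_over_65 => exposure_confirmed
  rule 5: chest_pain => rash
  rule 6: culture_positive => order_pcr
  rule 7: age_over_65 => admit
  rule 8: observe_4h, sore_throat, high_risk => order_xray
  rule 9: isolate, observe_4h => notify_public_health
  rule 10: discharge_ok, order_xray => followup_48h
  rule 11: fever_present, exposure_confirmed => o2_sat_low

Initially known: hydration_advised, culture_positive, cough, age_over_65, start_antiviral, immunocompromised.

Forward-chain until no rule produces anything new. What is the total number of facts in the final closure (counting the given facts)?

13

[1] rule 1 [age_over_65, cough => high_risk]; rule 3 [hydration_advised, start_antiviral => sore_throat]; rule 6 [culture_positive => order_pcr]; rule 7 [age_over_65 => admit]. ⇒ new: high_risk, sore_throat, order_pcr, admit.
[2] rule 4 [order_pcr, start_antiviral, age_over_65 => exposure_confirmed]. ⇒ new: exposure_confirmed.
[3] rule 2 [exposure_confirmed, age_over_65 => observe_4h]. ⇒ new: observe_4h.
[4] rule 8 [observe_4h, sore_throat, high_risk => order_xray]. ⇒ new: order_xray.
Closure: {admit, age_over_65, cough, culture_positive, exposure_confirmed, high_risk, hydration_advised, immunocompromised, observe_4h, order_pcr, order_xray, sore_throat, start_antiviral} — 13 facts.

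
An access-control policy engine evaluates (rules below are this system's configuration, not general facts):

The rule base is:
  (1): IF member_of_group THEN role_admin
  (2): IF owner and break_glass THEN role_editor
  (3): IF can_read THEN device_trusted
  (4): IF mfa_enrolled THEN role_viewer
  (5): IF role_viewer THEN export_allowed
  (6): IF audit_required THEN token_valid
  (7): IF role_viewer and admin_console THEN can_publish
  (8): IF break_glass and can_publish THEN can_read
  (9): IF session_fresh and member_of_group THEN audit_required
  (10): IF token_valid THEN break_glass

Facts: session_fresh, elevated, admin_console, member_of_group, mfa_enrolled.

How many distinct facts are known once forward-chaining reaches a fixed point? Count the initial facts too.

14

[1] (1) [IF member_of_group THEN role_admin]; (4) [IF mfa_enrolled THEN role_viewer]; (9) [IF session_fresh and member_of_group THEN audit_required]. ⇒ new: role_admin, role_viewer, audit_required.
[2] (5) [IF role_viewer THEN export_allowed]; (6) [IF audit_required THEN token_valid]; (7) [IF role_viewer and admin_console THEN can_publish]. ⇒ new: export_allowed, token_valid, can_publish.
[3] (10) [IF token_valid THEN break_glass]. ⇒ new: break_glass.
[4] (8) [IF break_glass and can_publish THEN can_read]. ⇒ new: can_read.
[5] (3) [IF can_read THEN device_trusted]. ⇒ new: device_trusted.
Closure: {admin_console, audit_required, break_glass, can_publish, can_read, device_trusted, elevated, export_allowed, member_of_group, mfa_enrolled, role_admin, role_viewer, session_fresh, token_valid} — 14 facts.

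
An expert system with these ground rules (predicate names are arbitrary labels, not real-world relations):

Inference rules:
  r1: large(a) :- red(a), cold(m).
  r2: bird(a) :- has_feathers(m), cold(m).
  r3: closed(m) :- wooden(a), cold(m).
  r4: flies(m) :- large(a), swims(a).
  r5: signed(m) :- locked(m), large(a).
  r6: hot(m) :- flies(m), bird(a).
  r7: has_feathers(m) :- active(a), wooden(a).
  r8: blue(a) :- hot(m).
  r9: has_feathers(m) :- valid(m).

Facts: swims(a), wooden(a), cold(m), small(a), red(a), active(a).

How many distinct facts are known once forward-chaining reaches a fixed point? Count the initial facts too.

13

Round 1: r1 [large(a) :- red(a), cold(m).]; r3 [closed(m) :- wooden(a), cold(m).]; r7 [has_feathers(m) :- active(a), wooden(a).]. New: large(a), closed(m), has_feathers(m).
Round 2: r2 [bird(a) :- has_feathers(m), cold(m).]; r4 [flies(m) :- large(a), swims(a).]. New: bird(a), flies(m).
Round 3: r6 [hot(m) :- flies(m), bird(a).]. New: hot(m).
Round 4: r8 [blue(a) :- hot(m).]. New: blue(a).
Closure: {active(a), bird(a), blue(a), closed(m), cold(m), flies(m), has_feathers(m), hot(m), large(a), red(a), small(a), swims(a), wooden(a)} — 13 facts.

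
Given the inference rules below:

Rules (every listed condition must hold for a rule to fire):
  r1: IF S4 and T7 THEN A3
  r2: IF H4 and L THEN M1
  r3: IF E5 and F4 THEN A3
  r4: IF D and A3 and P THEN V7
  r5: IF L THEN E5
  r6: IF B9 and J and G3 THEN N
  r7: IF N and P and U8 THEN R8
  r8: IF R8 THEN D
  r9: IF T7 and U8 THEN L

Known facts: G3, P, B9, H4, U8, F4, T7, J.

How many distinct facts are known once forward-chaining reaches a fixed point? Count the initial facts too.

Round 1: r6 [IF B9 and J and G3 THEN N]; r9 [IF T7 and U8 THEN L]. Adds N, L.
Round 2: r2 [IF H4 and L THEN M1]; r5 [IF L THEN E5]; r7 [IF N and P and U8 THEN R8]. Adds M1, E5, R8.
Round 3: r3 [IF E5 and F4 THEN A3]; r8 [IF R8 THEN D]. Adds A3, D.
Round 4: r4 [IF D and A3 and P THEN V7]. Adds V7.
Closure: {A3, B9, D, E5, F4, G3, H4, J, L, M1, N, P, R8, T7, U8, V7} — 16 facts.

16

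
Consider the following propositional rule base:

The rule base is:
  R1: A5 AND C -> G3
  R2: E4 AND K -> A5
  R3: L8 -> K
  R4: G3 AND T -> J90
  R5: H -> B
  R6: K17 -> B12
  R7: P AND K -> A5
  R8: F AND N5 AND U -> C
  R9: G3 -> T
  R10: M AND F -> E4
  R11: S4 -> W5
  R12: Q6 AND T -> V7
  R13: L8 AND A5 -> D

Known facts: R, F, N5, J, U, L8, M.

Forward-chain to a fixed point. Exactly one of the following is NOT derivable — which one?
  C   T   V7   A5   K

Round 1: R3 [L8 -> K]; R8 [F AND N5 AND U -> C]; R10 [M AND F -> E4]. Adds K, C, E4.
Round 2: R2 [E4 AND K -> A5]. Adds A5.
Round 3: R1 [A5 AND C -> G3]; R13 [L8 AND A5 -> D]. Adds G3, D.
Round 4: R9 [G3 -> T]. Adds T.
Round 5: R4 [G3 AND T -> J90]. Adds J90.
Derived: C (round 1), T (round 4), K (round 1), A5 (round 2). V7 never appears in any round.

V7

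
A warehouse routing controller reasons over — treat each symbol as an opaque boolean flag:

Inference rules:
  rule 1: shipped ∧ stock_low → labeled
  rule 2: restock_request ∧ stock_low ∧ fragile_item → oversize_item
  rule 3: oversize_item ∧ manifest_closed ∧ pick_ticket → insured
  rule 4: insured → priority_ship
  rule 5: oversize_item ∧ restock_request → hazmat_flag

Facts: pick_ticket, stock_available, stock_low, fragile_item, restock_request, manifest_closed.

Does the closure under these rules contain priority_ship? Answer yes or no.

Round 1 fires rule 2, giving oversize_item.
Round 2 fires rule 3, rule 5, giving insured, hazmat_flag.
Round 3 fires rule 4, giving priority_ship.
priority_ship appears in round 3, so it is derivable.

yes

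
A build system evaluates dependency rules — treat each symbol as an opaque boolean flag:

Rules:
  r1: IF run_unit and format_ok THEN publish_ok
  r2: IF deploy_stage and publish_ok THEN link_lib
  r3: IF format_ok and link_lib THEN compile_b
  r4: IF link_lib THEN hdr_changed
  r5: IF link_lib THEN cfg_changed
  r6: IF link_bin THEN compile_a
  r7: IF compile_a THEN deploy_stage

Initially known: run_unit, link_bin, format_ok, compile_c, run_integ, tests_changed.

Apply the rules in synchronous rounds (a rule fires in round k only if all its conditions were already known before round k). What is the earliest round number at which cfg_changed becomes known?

[1] r1 [IF run_unit and format_ok THEN publish_ok]; r6 [IF link_bin THEN compile_a]. ⇒ new: publish_ok, compile_a.
[2] r7 [IF compile_a THEN deploy_stage]. ⇒ new: deploy_stage.
[3] r2 [IF deploy_stage and publish_ok THEN link_lib]. ⇒ new: link_lib.
[4] r3 [IF format_ok and link_lib THEN compile_b]; r4 [IF link_lib THEN hdr_changed]; r5 [IF link_lib THEN cfg_changed]. ⇒ new: compile_b, hdr_changed, cfg_changed.
cfg_changed first appears in round 4.

4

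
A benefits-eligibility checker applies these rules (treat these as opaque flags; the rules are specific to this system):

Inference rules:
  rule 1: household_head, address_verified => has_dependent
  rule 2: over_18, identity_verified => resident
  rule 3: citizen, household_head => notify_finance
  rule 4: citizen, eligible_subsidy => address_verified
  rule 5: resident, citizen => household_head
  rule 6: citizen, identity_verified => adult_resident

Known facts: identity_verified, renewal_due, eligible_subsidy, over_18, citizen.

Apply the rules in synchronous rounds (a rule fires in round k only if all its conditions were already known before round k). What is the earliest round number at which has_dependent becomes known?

3

Round 1: rule 2 [over_18, identity_verified => resident]; rule 4 [citizen, eligible_subsidy => address_verified]; rule 6 [citizen, identity_verified => adult_resident]. Adds resident, address_verified, adult_resident.
Round 2: rule 5 [resident, citizen => household_head]. Adds household_head.
Round 3: rule 1 [household_head, address_verified => has_dependent]; rule 3 [citizen, household_head => notify_finance]. Adds has_dependent, notify_finance.
has_dependent first appears in round 3.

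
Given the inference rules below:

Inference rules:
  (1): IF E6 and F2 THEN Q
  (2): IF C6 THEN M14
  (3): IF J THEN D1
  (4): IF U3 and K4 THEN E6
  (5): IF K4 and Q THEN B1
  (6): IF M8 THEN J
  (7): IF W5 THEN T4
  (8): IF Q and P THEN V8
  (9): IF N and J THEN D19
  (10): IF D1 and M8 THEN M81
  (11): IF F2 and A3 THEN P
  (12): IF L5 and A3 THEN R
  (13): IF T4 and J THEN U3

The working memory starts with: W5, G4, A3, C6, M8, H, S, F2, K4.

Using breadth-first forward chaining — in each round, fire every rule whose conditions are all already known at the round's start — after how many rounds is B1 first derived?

Round 1 fires (2), (6), (7), (11), giving M14, J, T4, P.
Round 2 fires (3), (13), giving D1, U3.
Round 3 fires (4), (10), giving E6, M81.
Round 4 fires (1), giving Q.
Round 5 fires (5), (8), giving B1, V8.
B1 first appears in round 5.

5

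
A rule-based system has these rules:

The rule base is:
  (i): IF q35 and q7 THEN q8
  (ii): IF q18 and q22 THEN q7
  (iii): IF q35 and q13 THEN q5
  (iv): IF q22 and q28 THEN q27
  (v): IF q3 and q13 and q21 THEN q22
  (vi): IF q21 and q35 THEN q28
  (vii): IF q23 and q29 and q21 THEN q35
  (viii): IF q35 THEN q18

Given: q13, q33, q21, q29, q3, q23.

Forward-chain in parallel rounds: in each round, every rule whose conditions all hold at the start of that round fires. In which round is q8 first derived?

4

Round 1 fires (v), (vii), giving q22, q35.
Round 2 fires (iii), (vi), (viii), giving q5, q28, q18.
Round 3 fires (ii), (iv), giving q7, q27.
Round 4 fires (i), giving q8.
q8 first appears in round 4.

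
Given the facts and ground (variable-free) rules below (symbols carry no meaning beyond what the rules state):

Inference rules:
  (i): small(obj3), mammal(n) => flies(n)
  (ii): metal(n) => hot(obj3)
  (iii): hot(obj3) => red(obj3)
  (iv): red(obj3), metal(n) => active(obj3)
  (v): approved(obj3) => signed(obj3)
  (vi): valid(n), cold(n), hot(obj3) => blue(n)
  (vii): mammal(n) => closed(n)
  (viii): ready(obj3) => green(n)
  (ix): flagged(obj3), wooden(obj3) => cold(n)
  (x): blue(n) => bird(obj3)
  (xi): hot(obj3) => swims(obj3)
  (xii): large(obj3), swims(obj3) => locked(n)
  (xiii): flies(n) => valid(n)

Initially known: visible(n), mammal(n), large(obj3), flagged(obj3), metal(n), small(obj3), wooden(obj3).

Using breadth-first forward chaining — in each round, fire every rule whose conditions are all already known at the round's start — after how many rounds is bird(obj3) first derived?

Round 1 fires (i), (ii), (vii), (ix), giving flies(n), hot(obj3), closed(n), cold(n).
Round 2 fires (iii), (xi), (xiii), giving red(obj3), swims(obj3), valid(n).
Round 3 fires (iv), (vi), (xii), giving active(obj3), blue(n), locked(n).
Round 4 fires (x), giving bird(obj3).
bird(obj3) first appears in round 4.

4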